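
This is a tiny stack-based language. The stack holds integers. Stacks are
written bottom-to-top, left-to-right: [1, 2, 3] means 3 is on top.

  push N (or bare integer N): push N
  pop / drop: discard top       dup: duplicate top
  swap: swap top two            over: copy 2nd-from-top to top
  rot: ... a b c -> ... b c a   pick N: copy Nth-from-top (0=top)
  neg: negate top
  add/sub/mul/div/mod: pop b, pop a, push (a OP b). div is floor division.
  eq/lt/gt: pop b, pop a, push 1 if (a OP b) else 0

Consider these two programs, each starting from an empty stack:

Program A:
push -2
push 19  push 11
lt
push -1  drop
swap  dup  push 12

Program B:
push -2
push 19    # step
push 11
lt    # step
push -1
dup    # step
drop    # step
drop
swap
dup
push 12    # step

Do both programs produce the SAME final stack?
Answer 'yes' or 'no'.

Program A trace:
  After 'push -2': [-2]
  After 'push 19': [-2, 19]
  After 'push 11': [-2, 19, 11]
  After 'lt': [-2, 0]
  After 'push -1': [-2, 0, -1]
  After 'drop': [-2, 0]
  After 'swap': [0, -2]
  After 'dup': [0, -2, -2]
  After 'push 12': [0, -2, -2, 12]
Program A final stack: [0, -2, -2, 12]

Program B trace:
  After 'push -2': [-2]
  After 'push 19': [-2, 19]
  After 'push 11': [-2, 19, 11]
  After 'lt': [-2, 0]
  After 'push -1': [-2, 0, -1]
  After 'dup': [-2, 0, -1, -1]
  After 'drop': [-2, 0, -1]
  After 'drop': [-2, 0]
  After 'swap': [0, -2]
  After 'dup': [0, -2, -2]
  After 'push 12': [0, -2, -2, 12]
Program B final stack: [0, -2, -2, 12]
Same: yes

Answer: yes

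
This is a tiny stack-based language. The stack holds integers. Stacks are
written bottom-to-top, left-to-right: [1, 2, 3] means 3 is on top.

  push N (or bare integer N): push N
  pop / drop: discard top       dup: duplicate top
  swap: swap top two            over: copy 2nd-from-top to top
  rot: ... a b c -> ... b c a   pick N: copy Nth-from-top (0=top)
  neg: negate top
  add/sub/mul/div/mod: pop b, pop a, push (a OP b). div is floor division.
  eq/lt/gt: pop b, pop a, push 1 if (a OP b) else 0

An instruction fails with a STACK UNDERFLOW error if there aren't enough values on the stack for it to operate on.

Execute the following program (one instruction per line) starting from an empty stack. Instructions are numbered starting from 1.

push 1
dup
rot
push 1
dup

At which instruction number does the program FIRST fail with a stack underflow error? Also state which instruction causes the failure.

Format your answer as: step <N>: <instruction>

Answer: step 3: rot

Derivation:
Step 1 ('push 1'): stack = [1], depth = 1
Step 2 ('dup'): stack = [1, 1], depth = 2
Step 3 ('rot'): needs 3 value(s) but depth is 2 — STACK UNDERFLOW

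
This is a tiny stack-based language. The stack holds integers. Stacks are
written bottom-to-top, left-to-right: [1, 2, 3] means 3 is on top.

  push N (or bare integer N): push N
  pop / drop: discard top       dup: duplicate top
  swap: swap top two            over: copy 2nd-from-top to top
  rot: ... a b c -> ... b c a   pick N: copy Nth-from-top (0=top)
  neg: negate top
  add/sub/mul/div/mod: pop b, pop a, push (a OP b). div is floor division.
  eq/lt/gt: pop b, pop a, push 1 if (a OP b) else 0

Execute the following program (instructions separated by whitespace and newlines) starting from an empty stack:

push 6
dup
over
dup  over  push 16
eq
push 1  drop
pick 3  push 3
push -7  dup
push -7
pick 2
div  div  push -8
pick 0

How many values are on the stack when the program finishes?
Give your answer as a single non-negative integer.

Answer: 11

Derivation:
After 'push 6': stack = [6] (depth 1)
After 'dup': stack = [6, 6] (depth 2)
After 'over': stack = [6, 6, 6] (depth 3)
After 'dup': stack = [6, 6, 6, 6] (depth 4)
After 'over': stack = [6, 6, 6, 6, 6] (depth 5)
After 'push 16': stack = [6, 6, 6, 6, 6, 16] (depth 6)
After 'eq': stack = [6, 6, 6, 6, 0] (depth 5)
After 'push 1': stack = [6, 6, 6, 6, 0, 1] (depth 6)
After 'drop': stack = [6, 6, 6, 6, 0] (depth 5)
After 'pick 3': stack = [6, 6, 6, 6, 0, 6] (depth 6)
After 'push 3': stack = [6, 6, 6, 6, 0, 6, 3] (depth 7)
After 'push -7': stack = [6, 6, 6, 6, 0, 6, 3, -7] (depth 8)
After 'dup': stack = [6, 6, 6, 6, 0, 6, 3, -7, -7] (depth 9)
After 'push -7': stack = [6, 6, 6, 6, 0, 6, 3, -7, -7, -7] (depth 10)
After 'pick 2': stack = [6, 6, 6, 6, 0, 6, 3, -7, -7, -7, -7] (depth 11)
After 'div': stack = [6, 6, 6, 6, 0, 6, 3, -7, -7, 1] (depth 10)
After 'div': stack = [6, 6, 6, 6, 0, 6, 3, -7, -7] (depth 9)
After 'push -8': stack = [6, 6, 6, 6, 0, 6, 3, -7, -7, -8] (depth 10)
After 'pick 0': stack = [6, 6, 6, 6, 0, 6, 3, -7, -7, -8, -8] (depth 11)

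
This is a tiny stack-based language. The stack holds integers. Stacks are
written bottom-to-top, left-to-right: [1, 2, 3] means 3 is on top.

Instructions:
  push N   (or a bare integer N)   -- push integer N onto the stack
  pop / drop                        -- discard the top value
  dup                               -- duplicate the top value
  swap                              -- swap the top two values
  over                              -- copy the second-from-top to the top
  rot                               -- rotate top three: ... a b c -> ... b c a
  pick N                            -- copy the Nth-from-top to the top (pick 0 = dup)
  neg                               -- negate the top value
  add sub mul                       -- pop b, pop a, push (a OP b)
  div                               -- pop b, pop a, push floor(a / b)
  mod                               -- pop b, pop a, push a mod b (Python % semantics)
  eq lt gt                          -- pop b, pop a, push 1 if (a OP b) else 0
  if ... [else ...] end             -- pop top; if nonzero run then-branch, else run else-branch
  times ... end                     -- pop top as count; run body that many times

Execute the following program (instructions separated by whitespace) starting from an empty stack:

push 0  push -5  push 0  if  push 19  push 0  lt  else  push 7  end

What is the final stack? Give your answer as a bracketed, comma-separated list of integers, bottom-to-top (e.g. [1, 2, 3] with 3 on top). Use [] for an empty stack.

Answer: [0, -5, 7]

Derivation:
After 'push 0': [0]
After 'push -5': [0, -5]
After 'push 0': [0, -5, 0]
After 'if': [0, -5]
After 'push 7': [0, -5, 7]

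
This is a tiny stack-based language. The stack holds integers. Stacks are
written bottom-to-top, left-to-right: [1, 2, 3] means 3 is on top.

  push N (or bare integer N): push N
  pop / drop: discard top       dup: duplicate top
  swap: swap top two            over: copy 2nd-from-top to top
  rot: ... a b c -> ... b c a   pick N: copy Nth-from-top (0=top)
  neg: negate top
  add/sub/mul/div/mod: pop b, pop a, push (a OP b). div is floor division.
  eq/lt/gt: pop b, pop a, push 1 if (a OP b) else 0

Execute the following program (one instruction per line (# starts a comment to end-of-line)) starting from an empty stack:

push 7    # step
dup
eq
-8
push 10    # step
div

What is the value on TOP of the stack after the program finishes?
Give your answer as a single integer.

Answer: -1

Derivation:
After 'push 7': [7]
After 'dup': [7, 7]
After 'eq': [1]
After 'push -8': [1, -8]
After 'push 10': [1, -8, 10]
After 'div': [1, -1]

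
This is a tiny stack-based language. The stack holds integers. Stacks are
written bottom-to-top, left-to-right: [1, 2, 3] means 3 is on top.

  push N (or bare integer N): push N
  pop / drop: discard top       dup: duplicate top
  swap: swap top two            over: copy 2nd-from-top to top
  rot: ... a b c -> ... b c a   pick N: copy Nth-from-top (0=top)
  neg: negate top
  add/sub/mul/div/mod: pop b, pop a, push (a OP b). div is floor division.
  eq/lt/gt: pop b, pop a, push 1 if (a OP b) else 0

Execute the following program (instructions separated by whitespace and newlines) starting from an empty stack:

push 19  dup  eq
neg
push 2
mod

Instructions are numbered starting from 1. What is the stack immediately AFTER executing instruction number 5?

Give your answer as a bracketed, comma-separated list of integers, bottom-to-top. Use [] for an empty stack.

Answer: [-1, 2]

Derivation:
Step 1 ('push 19'): [19]
Step 2 ('dup'): [19, 19]
Step 3 ('eq'): [1]
Step 4 ('neg'): [-1]
Step 5 ('push 2'): [-1, 2]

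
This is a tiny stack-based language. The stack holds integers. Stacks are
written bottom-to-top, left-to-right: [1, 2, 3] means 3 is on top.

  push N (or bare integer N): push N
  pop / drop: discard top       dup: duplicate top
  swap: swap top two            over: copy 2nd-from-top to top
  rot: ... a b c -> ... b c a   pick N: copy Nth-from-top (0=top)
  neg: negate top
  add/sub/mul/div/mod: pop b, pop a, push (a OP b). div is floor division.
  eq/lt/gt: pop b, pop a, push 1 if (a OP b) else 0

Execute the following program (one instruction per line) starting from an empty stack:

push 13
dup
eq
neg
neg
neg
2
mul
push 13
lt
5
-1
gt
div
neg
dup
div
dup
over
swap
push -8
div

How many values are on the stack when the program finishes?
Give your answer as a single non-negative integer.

After 'push 13': stack = [13] (depth 1)
After 'dup': stack = [13, 13] (depth 2)
After 'eq': stack = [1] (depth 1)
After 'neg': stack = [-1] (depth 1)
After 'neg': stack = [1] (depth 1)
After 'neg': stack = [-1] (depth 1)
After 'push 2': stack = [-1, 2] (depth 2)
After 'mul': stack = [-2] (depth 1)
After 'push 13': stack = [-2, 13] (depth 2)
After 'lt': stack = [1] (depth 1)
  ...
After 'gt': stack = [1, 1] (depth 2)
After 'div': stack = [1] (depth 1)
After 'neg': stack = [-1] (depth 1)
After 'dup': stack = [-1, -1] (depth 2)
After 'div': stack = [1] (depth 1)
After 'dup': stack = [1, 1] (depth 2)
After 'over': stack = [1, 1, 1] (depth 3)
After 'swap': stack = [1, 1, 1] (depth 3)
After 'push -8': stack = [1, 1, 1, -8] (depth 4)
After 'div': stack = [1, 1, -1] (depth 3)

Answer: 3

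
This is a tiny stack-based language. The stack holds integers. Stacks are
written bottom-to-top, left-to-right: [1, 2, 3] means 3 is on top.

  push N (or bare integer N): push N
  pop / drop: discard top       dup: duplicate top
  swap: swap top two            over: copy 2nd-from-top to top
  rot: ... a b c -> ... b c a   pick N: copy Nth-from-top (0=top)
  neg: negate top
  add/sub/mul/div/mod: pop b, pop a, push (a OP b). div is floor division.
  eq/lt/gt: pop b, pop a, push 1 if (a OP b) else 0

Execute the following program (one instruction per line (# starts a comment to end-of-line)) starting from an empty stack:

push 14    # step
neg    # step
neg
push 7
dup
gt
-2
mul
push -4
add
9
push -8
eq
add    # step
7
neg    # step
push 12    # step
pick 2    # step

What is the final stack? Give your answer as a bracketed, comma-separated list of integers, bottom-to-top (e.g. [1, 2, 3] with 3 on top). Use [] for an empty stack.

Answer: [14, -4, -7, 12, -4]

Derivation:
After 'push 14': [14]
After 'neg': [-14]
After 'neg': [14]
After 'push 7': [14, 7]
After 'dup': [14, 7, 7]
After 'gt': [14, 0]
After 'push -2': [14, 0, -2]
After 'mul': [14, 0]
After 'push -4': [14, 0, -4]
After 'add': [14, -4]
After 'push 9': [14, -4, 9]
After 'push -8': [14, -4, 9, -8]
After 'eq': [14, -4, 0]
After 'add': [14, -4]
After 'push 7': [14, -4, 7]
After 'neg': [14, -4, -7]
After 'push 12': [14, -4, -7, 12]
After 'pick 2': [14, -4, -7, 12, -4]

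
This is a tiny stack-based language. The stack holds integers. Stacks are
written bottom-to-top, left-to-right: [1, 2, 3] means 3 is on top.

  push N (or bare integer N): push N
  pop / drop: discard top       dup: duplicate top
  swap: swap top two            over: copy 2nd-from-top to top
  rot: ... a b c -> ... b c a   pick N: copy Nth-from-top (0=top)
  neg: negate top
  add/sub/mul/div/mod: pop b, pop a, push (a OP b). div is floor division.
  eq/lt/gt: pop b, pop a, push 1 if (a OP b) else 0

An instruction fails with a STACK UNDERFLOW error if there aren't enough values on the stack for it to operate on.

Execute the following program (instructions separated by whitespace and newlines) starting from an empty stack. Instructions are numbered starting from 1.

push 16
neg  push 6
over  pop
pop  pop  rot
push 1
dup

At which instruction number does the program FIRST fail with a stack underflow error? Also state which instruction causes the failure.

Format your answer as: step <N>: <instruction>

Answer: step 8: rot

Derivation:
Step 1 ('push 16'): stack = [16], depth = 1
Step 2 ('neg'): stack = [-16], depth = 1
Step 3 ('push 6'): stack = [-16, 6], depth = 2
Step 4 ('over'): stack = [-16, 6, -16], depth = 3
Step 5 ('pop'): stack = [-16, 6], depth = 2
Step 6 ('pop'): stack = [-16], depth = 1
Step 7 ('pop'): stack = [], depth = 0
Step 8 ('rot'): needs 3 value(s) but depth is 0 — STACK UNDERFLOW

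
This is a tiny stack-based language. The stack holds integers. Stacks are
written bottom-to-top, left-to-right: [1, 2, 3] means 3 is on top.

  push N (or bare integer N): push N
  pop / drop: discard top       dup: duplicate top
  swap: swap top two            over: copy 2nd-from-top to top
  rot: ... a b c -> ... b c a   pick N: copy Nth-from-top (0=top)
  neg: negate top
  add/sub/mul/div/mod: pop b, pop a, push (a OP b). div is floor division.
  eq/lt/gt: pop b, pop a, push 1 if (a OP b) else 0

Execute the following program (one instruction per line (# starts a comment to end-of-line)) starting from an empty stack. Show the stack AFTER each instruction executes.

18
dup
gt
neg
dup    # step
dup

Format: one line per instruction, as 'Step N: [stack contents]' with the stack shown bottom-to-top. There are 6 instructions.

Step 1: [18]
Step 2: [18, 18]
Step 3: [0]
Step 4: [0]
Step 5: [0, 0]
Step 6: [0, 0, 0]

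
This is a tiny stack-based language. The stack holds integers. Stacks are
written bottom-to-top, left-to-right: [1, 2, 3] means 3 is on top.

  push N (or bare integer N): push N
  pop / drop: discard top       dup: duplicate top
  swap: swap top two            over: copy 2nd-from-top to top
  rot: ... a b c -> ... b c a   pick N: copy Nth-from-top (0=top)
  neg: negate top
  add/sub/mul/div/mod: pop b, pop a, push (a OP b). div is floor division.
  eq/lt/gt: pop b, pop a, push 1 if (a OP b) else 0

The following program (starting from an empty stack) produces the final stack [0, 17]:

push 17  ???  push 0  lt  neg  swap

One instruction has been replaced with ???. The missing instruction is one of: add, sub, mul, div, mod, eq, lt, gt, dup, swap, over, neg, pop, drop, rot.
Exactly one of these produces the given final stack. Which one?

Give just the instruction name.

Stack before ???: [17]
Stack after ???:  [17, 17]
The instruction that transforms [17] -> [17, 17] is: dup

Answer: dup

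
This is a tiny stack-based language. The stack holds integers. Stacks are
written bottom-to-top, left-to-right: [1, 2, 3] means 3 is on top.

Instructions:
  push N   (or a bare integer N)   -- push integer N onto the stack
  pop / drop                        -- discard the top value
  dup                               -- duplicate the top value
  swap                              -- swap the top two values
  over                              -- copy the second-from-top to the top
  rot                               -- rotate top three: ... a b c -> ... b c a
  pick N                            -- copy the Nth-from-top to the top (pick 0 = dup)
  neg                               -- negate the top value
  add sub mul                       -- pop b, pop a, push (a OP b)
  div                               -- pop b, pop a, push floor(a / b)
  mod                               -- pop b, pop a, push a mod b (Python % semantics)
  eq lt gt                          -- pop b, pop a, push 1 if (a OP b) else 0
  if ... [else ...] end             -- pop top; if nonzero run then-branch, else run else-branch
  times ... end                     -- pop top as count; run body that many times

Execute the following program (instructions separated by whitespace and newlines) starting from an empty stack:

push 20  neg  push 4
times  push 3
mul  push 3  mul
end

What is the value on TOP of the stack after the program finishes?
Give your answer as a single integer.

Answer: -131220

Derivation:
After 'push 20': [20]
After 'neg': [-20]
After 'push 4': [-20, 4]
After 'times': [-20]
After 'push 3': [-20, 3]
After 'mul': [-60]
After 'push 3': [-60, 3]
After 'mul': [-180]
After 'push 3': [-180, 3]
After 'mul': [-540]
After 'push 3': [-540, 3]
After 'mul': [-1620]
After 'push 3': [-1620, 3]
After 'mul': [-4860]
After 'push 3': [-4860, 3]
After 'mul': [-14580]
After 'push 3': [-14580, 3]
After 'mul': [-43740]
After 'push 3': [-43740, 3]
After 'mul': [-131220]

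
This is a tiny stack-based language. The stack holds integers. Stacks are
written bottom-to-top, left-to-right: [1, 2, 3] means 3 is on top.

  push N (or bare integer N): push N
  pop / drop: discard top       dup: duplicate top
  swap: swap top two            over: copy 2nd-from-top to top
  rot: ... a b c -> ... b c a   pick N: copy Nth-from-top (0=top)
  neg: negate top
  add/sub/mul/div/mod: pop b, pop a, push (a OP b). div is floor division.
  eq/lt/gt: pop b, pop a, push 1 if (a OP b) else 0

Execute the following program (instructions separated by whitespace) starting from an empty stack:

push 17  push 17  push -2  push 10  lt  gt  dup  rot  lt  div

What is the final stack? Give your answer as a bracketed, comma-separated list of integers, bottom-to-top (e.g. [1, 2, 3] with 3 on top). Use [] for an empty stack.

After 'push 17': [17]
After 'push 17': [17, 17]
After 'push -2': [17, 17, -2]
After 'push 10': [17, 17, -2, 10]
After 'lt': [17, 17, 1]
After 'gt': [17, 1]
After 'dup': [17, 1, 1]
After 'rot': [1, 1, 17]
After 'lt': [1, 1]
After 'div': [1]

Answer: [1]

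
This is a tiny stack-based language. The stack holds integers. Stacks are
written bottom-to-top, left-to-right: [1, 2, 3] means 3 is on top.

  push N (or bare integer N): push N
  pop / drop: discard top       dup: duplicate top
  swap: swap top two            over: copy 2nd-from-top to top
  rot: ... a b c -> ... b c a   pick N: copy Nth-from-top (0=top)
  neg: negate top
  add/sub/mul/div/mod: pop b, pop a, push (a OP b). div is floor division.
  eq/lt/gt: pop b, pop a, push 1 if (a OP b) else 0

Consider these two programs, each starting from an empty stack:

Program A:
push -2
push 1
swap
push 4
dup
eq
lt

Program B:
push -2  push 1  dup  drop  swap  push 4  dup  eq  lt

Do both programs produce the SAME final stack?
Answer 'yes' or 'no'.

Answer: yes

Derivation:
Program A trace:
  After 'push -2': [-2]
  After 'push 1': [-2, 1]
  After 'swap': [1, -2]
  After 'push 4': [1, -2, 4]
  After 'dup': [1, -2, 4, 4]
  After 'eq': [1, -2, 1]
  After 'lt': [1, 1]
Program A final stack: [1, 1]

Program B trace:
  After 'push -2': [-2]
  After 'push 1': [-2, 1]
  After 'dup': [-2, 1, 1]
  After 'drop': [-2, 1]
  After 'swap': [1, -2]
  After 'push 4': [1, -2, 4]
  After 'dup': [1, -2, 4, 4]
  After 'eq': [1, -2, 1]
  After 'lt': [1, 1]
Program B final stack: [1, 1]
Same: yes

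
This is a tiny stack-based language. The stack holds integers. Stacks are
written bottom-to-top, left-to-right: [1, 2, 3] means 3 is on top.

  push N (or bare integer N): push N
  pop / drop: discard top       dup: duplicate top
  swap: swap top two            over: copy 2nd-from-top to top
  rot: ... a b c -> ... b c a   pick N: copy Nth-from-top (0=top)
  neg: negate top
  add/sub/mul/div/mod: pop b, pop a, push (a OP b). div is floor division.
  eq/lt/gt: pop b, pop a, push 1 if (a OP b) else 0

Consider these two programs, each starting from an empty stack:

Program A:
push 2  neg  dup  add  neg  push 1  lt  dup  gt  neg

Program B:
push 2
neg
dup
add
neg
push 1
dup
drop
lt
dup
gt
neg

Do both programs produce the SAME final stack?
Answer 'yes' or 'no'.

Program A trace:
  After 'push 2': [2]
  After 'neg': [-2]
  After 'dup': [-2, -2]
  After 'add': [-4]
  After 'neg': [4]
  After 'push 1': [4, 1]
  After 'lt': [0]
  After 'dup': [0, 0]
  After 'gt': [0]
  After 'neg': [0]
Program A final stack: [0]

Program B trace:
  After 'push 2': [2]
  After 'neg': [-2]
  After 'dup': [-2, -2]
  After 'add': [-4]
  After 'neg': [4]
  After 'push 1': [4, 1]
  After 'dup': [4, 1, 1]
  After 'drop': [4, 1]
  After 'lt': [0]
  After 'dup': [0, 0]
  After 'gt': [0]
  After 'neg': [0]
Program B final stack: [0]
Same: yes

Answer: yes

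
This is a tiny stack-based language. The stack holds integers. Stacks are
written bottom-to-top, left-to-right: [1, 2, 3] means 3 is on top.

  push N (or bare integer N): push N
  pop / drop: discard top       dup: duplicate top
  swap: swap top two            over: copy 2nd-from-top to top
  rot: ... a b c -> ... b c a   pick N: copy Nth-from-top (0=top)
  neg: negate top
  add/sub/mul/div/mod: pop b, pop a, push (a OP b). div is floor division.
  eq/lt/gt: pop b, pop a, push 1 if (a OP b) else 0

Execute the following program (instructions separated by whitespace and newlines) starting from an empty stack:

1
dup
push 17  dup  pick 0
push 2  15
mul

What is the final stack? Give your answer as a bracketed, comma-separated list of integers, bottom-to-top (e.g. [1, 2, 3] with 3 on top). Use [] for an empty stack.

After 'push 1': [1]
After 'dup': [1, 1]
After 'push 17': [1, 1, 17]
After 'dup': [1, 1, 17, 17]
After 'pick 0': [1, 1, 17, 17, 17]
After 'push 2': [1, 1, 17, 17, 17, 2]
After 'push 15': [1, 1, 17, 17, 17, 2, 15]
After 'mul': [1, 1, 17, 17, 17, 30]

Answer: [1, 1, 17, 17, 17, 30]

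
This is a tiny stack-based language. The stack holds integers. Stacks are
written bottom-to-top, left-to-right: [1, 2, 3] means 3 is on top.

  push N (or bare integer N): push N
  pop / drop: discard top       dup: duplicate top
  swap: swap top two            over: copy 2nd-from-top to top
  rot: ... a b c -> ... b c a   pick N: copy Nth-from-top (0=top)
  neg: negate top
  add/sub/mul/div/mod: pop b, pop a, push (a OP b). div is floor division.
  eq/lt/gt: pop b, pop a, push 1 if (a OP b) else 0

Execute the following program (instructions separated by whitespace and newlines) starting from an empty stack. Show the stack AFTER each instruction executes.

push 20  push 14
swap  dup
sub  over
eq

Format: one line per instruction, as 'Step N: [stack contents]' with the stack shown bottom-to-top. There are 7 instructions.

Step 1: [20]
Step 2: [20, 14]
Step 3: [14, 20]
Step 4: [14, 20, 20]
Step 5: [14, 0]
Step 6: [14, 0, 14]
Step 7: [14, 0]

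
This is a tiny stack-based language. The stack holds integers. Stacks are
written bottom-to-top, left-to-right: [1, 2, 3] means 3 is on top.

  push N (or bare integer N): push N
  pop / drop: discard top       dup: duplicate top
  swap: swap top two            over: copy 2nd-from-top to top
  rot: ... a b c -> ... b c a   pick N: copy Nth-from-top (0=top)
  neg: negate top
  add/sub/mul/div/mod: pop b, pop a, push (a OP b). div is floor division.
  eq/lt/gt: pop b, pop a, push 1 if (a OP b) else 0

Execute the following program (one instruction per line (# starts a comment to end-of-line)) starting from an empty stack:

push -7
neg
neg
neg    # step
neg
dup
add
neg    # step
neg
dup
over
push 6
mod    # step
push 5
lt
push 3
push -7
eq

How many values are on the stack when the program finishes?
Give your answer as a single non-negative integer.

Answer: 4

Derivation:
After 'push -7': stack = [-7] (depth 1)
After 'neg': stack = [7] (depth 1)
After 'neg': stack = [-7] (depth 1)
After 'neg': stack = [7] (depth 1)
After 'neg': stack = [-7] (depth 1)
After 'dup': stack = [-7, -7] (depth 2)
After 'add': stack = [-14] (depth 1)
After 'neg': stack = [14] (depth 1)
After 'neg': stack = [-14] (depth 1)
After 'dup': stack = [-14, -14] (depth 2)
After 'over': stack = [-14, -14, -14] (depth 3)
After 'push 6': stack = [-14, -14, -14, 6] (depth 4)
After 'mod': stack = [-14, -14, 4] (depth 3)
After 'push 5': stack = [-14, -14, 4, 5] (depth 4)
After 'lt': stack = [-14, -14, 1] (depth 3)
After 'push 3': stack = [-14, -14, 1, 3] (depth 4)
After 'push -7': stack = [-14, -14, 1, 3, -7] (depth 5)
After 'eq': stack = [-14, -14, 1, 0] (depth 4)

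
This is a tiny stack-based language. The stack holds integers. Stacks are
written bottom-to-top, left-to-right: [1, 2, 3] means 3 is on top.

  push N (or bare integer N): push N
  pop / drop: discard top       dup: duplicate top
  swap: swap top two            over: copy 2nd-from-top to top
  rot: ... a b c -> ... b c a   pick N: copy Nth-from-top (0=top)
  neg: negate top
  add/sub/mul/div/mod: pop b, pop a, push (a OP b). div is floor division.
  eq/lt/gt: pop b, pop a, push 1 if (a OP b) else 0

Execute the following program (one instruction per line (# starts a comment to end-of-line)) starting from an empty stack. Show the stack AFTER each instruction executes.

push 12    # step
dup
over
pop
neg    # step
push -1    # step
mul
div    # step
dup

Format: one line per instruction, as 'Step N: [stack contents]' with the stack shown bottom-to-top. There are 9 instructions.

Step 1: [12]
Step 2: [12, 12]
Step 3: [12, 12, 12]
Step 4: [12, 12]
Step 5: [12, -12]
Step 6: [12, -12, -1]
Step 7: [12, 12]
Step 8: [1]
Step 9: [1, 1]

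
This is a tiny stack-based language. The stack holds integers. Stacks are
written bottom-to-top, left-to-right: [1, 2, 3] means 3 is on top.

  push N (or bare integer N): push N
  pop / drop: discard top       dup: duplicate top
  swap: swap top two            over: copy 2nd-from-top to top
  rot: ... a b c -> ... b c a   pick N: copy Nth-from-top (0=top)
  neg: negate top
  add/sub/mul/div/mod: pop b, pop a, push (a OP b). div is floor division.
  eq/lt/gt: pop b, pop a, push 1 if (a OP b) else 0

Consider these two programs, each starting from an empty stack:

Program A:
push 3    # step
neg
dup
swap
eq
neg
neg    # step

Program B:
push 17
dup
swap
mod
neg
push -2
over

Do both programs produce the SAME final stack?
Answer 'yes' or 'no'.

Answer: no

Derivation:
Program A trace:
  After 'push 3': [3]
  After 'neg': [-3]
  After 'dup': [-3, -3]
  After 'swap': [-3, -3]
  After 'eq': [1]
  After 'neg': [-1]
  After 'neg': [1]
Program A final stack: [1]

Program B trace:
  After 'push 17': [17]
  After 'dup': [17, 17]
  After 'swap': [17, 17]
  After 'mod': [0]
  After 'neg': [0]
  After 'push -2': [0, -2]
  After 'over': [0, -2, 0]
Program B final stack: [0, -2, 0]
Same: no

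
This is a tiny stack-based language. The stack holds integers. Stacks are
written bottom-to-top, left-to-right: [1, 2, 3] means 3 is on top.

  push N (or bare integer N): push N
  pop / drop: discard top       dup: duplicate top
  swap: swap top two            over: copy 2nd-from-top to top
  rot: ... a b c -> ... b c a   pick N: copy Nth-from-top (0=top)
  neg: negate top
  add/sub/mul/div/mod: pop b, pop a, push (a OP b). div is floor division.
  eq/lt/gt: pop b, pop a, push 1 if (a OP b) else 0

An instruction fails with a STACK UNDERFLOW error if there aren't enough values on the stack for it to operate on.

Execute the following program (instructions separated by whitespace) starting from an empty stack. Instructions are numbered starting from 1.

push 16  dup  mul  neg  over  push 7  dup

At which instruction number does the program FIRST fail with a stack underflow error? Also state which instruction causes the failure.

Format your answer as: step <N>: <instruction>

Answer: step 5: over

Derivation:
Step 1 ('push 16'): stack = [16], depth = 1
Step 2 ('dup'): stack = [16, 16], depth = 2
Step 3 ('mul'): stack = [256], depth = 1
Step 4 ('neg'): stack = [-256], depth = 1
Step 5 ('over'): needs 2 value(s) but depth is 1 — STACK UNDERFLOW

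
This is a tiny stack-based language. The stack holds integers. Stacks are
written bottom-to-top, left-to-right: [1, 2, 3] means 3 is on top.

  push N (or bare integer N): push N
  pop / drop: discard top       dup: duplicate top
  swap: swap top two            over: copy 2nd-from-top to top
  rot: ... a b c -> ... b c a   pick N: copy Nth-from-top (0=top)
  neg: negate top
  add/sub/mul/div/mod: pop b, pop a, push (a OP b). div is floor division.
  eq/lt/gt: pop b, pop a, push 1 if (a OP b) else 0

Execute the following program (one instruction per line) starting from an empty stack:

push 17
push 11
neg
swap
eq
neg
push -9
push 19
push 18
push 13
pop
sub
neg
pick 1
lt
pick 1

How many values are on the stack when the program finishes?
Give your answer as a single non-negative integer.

After 'push 17': stack = [17] (depth 1)
After 'push 11': stack = [17, 11] (depth 2)
After 'neg': stack = [17, -11] (depth 2)
After 'swap': stack = [-11, 17] (depth 2)
After 'eq': stack = [0] (depth 1)
After 'neg': stack = [0] (depth 1)
After 'push -9': stack = [0, -9] (depth 2)
After 'push 19': stack = [0, -9, 19] (depth 3)
After 'push 18': stack = [0, -9, 19, 18] (depth 4)
After 'push 13': stack = [0, -9, 19, 18, 13] (depth 5)
After 'pop': stack = [0, -9, 19, 18] (depth 4)
After 'sub': stack = [0, -9, 1] (depth 3)
After 'neg': stack = [0, -9, -1] (depth 3)
After 'pick 1': stack = [0, -9, -1, -9] (depth 4)
After 'lt': stack = [0, -9, 0] (depth 3)
After 'pick 1': stack = [0, -9, 0, -9] (depth 4)

Answer: 4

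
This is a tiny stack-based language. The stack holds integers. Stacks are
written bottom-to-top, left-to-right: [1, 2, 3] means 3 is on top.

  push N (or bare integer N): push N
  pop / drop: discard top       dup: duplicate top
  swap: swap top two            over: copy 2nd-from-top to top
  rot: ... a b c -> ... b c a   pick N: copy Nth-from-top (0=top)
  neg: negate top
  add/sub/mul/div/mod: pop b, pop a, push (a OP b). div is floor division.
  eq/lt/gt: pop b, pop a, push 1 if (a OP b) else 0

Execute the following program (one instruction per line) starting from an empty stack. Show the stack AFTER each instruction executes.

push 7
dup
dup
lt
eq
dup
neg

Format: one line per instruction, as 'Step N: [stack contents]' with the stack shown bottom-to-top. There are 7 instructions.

Step 1: [7]
Step 2: [7, 7]
Step 3: [7, 7, 7]
Step 4: [7, 0]
Step 5: [0]
Step 6: [0, 0]
Step 7: [0, 0]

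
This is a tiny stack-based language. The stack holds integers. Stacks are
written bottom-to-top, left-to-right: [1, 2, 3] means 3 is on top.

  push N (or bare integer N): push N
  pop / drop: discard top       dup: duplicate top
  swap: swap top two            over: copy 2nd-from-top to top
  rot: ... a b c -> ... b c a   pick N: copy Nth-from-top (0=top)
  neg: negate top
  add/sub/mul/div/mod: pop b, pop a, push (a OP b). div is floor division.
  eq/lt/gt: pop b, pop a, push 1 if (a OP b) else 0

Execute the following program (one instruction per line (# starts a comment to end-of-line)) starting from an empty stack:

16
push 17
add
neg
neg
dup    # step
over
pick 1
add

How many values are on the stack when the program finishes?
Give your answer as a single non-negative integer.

After 'push 16': stack = [16] (depth 1)
After 'push 17': stack = [16, 17] (depth 2)
After 'add': stack = [33] (depth 1)
After 'neg': stack = [-33] (depth 1)
After 'neg': stack = [33] (depth 1)
After 'dup': stack = [33, 33] (depth 2)
After 'over': stack = [33, 33, 33] (depth 3)
After 'pick 1': stack = [33, 33, 33, 33] (depth 4)
After 'add': stack = [33, 33, 66] (depth 3)

Answer: 3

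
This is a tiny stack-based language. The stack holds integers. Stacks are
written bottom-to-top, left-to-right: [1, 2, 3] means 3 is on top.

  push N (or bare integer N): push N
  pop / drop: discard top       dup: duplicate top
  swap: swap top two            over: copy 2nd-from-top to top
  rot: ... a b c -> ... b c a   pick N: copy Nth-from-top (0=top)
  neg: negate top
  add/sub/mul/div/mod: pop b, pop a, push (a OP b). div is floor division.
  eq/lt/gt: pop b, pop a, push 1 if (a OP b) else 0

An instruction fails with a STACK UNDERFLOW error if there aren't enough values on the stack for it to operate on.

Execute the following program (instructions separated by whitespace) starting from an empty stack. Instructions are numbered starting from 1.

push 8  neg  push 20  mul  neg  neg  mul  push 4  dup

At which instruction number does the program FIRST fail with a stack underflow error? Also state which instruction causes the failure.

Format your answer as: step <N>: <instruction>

Answer: step 7: mul

Derivation:
Step 1 ('push 8'): stack = [8], depth = 1
Step 2 ('neg'): stack = [-8], depth = 1
Step 3 ('push 20'): stack = [-8, 20], depth = 2
Step 4 ('mul'): stack = [-160], depth = 1
Step 5 ('neg'): stack = [160], depth = 1
Step 6 ('neg'): stack = [-160], depth = 1
Step 7 ('mul'): needs 2 value(s) but depth is 1 — STACK UNDERFLOW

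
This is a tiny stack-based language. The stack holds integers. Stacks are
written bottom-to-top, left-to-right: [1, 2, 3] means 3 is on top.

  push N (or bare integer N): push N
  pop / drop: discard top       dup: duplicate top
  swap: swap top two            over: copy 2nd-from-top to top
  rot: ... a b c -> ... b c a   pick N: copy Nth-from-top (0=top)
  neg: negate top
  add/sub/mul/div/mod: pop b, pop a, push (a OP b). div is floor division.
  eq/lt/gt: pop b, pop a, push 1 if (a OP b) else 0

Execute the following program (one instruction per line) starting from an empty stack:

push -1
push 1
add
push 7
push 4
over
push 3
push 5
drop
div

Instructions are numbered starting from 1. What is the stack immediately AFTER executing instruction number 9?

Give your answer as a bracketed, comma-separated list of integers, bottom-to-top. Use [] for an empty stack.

Answer: [0, 7, 4, 7, 3]

Derivation:
Step 1 ('push -1'): [-1]
Step 2 ('push 1'): [-1, 1]
Step 3 ('add'): [0]
Step 4 ('push 7'): [0, 7]
Step 5 ('push 4'): [0, 7, 4]
Step 6 ('over'): [0, 7, 4, 7]
Step 7 ('push 3'): [0, 7, 4, 7, 3]
Step 8 ('push 5'): [0, 7, 4, 7, 3, 5]
Step 9 ('drop'): [0, 7, 4, 7, 3]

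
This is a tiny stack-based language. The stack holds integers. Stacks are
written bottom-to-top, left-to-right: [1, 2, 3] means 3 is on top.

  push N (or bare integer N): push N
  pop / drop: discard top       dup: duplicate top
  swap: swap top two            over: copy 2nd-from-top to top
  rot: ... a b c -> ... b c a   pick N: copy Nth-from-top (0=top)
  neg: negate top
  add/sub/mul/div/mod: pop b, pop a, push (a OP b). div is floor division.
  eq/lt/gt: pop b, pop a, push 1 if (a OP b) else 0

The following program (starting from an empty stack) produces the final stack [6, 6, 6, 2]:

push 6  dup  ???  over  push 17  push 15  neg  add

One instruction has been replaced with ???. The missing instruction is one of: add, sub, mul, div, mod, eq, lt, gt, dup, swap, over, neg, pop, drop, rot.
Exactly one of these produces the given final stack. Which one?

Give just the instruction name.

Stack before ???: [6, 6]
Stack after ???:  [6, 6]
The instruction that transforms [6, 6] -> [6, 6] is: swap

Answer: swap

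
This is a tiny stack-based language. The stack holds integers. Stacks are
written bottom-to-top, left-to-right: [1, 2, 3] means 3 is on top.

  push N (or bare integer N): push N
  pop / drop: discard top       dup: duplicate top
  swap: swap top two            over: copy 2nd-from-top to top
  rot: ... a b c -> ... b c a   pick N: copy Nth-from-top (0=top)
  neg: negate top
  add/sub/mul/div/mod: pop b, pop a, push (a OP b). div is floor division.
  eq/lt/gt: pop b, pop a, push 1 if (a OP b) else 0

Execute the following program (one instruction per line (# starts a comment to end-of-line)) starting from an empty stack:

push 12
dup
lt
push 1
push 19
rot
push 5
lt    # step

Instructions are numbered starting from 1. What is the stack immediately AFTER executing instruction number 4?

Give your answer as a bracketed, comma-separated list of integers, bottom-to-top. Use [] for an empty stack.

Step 1 ('push 12'): [12]
Step 2 ('dup'): [12, 12]
Step 3 ('lt'): [0]
Step 4 ('push 1'): [0, 1]

Answer: [0, 1]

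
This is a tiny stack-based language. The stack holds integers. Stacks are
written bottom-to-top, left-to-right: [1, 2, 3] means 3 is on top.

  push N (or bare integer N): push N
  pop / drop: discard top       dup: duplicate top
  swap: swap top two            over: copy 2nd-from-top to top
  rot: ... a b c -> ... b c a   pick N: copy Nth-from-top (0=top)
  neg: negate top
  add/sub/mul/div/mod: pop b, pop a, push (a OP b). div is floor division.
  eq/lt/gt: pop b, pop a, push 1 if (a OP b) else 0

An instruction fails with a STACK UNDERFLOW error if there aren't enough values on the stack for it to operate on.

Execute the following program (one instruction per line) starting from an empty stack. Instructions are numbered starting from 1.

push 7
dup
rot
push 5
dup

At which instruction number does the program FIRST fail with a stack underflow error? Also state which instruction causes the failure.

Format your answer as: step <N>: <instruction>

Step 1 ('push 7'): stack = [7], depth = 1
Step 2 ('dup'): stack = [7, 7], depth = 2
Step 3 ('rot'): needs 3 value(s) but depth is 2 — STACK UNDERFLOW

Answer: step 3: rot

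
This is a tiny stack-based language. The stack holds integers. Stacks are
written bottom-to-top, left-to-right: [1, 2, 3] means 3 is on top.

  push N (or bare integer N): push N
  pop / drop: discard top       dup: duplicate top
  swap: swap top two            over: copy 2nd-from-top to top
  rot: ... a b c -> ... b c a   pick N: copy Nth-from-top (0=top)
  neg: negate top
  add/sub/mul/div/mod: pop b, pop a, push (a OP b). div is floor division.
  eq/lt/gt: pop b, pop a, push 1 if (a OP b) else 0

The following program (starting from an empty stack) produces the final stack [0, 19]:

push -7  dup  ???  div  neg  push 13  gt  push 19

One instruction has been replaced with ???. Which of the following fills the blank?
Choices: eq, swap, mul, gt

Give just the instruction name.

Answer: swap

Derivation:
Stack before ???: [-7, -7]
Stack after ???:  [-7, -7]
Checking each choice:
  eq: stack underflow (need 2, have 1)
  swap: MATCH
  mul: stack underflow (need 2, have 1)
  gt: stack underflow (need 2, have 1)


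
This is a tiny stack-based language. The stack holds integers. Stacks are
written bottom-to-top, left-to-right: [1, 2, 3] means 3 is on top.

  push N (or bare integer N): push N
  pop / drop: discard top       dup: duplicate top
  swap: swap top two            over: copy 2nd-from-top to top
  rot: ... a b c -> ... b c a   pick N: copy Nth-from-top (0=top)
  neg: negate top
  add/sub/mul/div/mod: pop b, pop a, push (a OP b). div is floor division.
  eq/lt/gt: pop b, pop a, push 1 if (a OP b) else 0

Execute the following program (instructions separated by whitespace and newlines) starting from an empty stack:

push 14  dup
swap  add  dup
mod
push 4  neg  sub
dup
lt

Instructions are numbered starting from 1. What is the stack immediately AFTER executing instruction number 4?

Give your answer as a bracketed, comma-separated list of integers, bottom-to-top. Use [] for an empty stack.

Answer: [28]

Derivation:
Step 1 ('push 14'): [14]
Step 2 ('dup'): [14, 14]
Step 3 ('swap'): [14, 14]
Step 4 ('add'): [28]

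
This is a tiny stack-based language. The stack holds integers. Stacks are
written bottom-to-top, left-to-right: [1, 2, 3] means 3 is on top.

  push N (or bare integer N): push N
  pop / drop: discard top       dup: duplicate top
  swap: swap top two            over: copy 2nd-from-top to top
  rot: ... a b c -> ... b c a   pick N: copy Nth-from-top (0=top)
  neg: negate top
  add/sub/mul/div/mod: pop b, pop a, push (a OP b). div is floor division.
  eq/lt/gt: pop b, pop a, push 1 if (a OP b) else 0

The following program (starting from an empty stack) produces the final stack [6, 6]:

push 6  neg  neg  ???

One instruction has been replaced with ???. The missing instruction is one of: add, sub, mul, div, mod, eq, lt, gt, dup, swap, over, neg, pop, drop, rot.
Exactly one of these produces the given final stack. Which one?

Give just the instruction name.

Stack before ???: [6]
Stack after ???:  [6, 6]
The instruction that transforms [6] -> [6, 6] is: dup

Answer: dup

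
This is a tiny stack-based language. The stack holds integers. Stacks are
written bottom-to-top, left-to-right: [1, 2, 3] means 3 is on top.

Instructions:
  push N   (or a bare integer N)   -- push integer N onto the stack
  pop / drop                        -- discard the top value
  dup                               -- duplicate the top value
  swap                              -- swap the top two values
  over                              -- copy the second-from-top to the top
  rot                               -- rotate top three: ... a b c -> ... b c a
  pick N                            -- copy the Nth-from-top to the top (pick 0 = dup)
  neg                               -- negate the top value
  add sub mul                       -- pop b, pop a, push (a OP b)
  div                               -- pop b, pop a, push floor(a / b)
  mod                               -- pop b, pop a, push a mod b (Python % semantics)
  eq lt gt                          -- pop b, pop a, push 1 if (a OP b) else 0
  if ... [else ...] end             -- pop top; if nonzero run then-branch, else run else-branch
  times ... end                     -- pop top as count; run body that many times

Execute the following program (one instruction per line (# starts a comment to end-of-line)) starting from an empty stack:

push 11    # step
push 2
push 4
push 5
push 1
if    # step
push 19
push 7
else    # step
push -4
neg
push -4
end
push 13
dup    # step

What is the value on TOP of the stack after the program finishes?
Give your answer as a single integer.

After 'push 11': [11]
After 'push 2': [11, 2]
After 'push 4': [11, 2, 4]
After 'push 5': [11, 2, 4, 5]
After 'push 1': [11, 2, 4, 5, 1]
After 'if': [11, 2, 4, 5]
After 'push 19': [11, 2, 4, 5, 19]
After 'push 7': [11, 2, 4, 5, 19, 7]
After 'push 13': [11, 2, 4, 5, 19, 7, 13]
After 'dup': [11, 2, 4, 5, 19, 7, 13, 13]

Answer: 13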